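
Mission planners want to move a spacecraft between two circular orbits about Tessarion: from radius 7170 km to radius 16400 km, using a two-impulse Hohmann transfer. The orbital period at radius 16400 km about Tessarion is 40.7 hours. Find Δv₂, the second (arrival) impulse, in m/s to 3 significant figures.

Δv₂ = 155 m/s

From Kepler's third law T² = 4π²r³/μ at r = 16400 km, T = 40.7 hours = 40.7 × 3600 s = 1.4652×10^5 s: μ = 4π²r³/T² = 8111.43 km³/s².
Semi-major axis of the transfer orbit: a_t = (7170 + 16400)/2 = 11785 km.
Circular speed at r = 16400 km: v_c = √(μ/r) = 0.7033 km/s.
Vis-viva on the transfer ellipse at r = 16400 km gives v_t = √[μ(2/r − 1/a_t)] = 0.5486 km/s.
Δv₂ = |v_t − v_c| = |0.5486 − 0.7033| = 0.1547 km/s.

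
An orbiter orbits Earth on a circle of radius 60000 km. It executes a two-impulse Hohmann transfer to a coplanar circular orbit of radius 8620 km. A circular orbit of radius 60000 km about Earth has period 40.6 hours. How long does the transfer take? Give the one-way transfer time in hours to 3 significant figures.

t = 8.78 hours

From Kepler's third law T² = 4π²r³/μ at r = 60000 km, T = 40.6 hours = 40.6 × 3600 s = 1.4616×10^5 s: μ = 4π²r³/T² = 3.99169×10^5 km³/s².
The Hohmann ellipse has a_t = (r₁ + r₂)/2 = 34310 km.
By Kepler's third law the transfer-orbit period is T = 2π√(a_t³/μ), so t = T/2 = 31600 s.
Converting: 31600 s ÷ 3600 s/hour = 8.78 hours.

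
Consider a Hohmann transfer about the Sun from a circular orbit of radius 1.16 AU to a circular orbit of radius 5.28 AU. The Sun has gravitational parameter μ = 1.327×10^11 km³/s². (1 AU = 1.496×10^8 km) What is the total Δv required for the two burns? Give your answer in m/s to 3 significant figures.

Δv = 12900 m/s

In km: r₁ = 1.16 × 1.496×10^8 = 1.73536×10^8 km; r₂ = 5.28 × 1.496×10^8 = 7.89888×10^8 km.
Transfer-ellipse semi-major axis a_t = (r₁ + r₂)/2 = (1.73536×10^8 + 7.89888×10^8)/2 = 4.81712×10^8 km.
Circular speed at r₁: v₁ = √(μ/r₁) = √(1.327×10^11/1.73536×10^8) = 27.653 km/s.
Transfer-orbit speed at r₁ (vis-viva equation): v_p = √[μ(2/r₁ − 1/a_t)] = 35.410 km/s.
First burn Δv₁ = |v_p − v₁| = 7.757 km/s.
Circular speed at r₂: v₂ = √(μ/r₂) = 12.9614 km/s.
Transfer-orbit speed at r₂: v_a = √[μ(2/r₂ − 1/a_t)] = 7.77954 km/s.
Second burn Δv₂ = |v₂ − v_a| = 5.182 km/s.
Δv = Δv₁ + Δv₂ = 7.757 + 5.182 = 12.94 km/s.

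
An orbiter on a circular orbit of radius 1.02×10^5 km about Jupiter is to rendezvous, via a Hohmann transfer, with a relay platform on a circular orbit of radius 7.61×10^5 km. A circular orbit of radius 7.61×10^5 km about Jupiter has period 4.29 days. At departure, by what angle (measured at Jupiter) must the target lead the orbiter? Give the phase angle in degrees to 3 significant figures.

From Kepler's third law T² = 4π²r³/μ at r = 7.61×10^5 km, T = 4.29 days = 4.29 × 86400 s = 3.70656×10^5 s: μ = 4π²r³/T² = 1.26640×10^8 km³/s².
Semi-major axis of the transfer orbit: a_t = (1.020×10^5 + 7.610×10^5)/2 = 4.315×10^5 km.
The half-period of the transfer ellipse is t = π√(a_t³/μ) = 79128.92 s.
The target's mean motion on its circular orbit is ω₂ = √(μ/r₂³) = 1.695153×10^-5 rad/s.
Angle swept by the target during transfer: ω₂·t = 1.34136 rad = 76.85°.
Arrival is 180° from departure on the ellipse, so φ = 180° − 76.85° = 103°.

φ = 103°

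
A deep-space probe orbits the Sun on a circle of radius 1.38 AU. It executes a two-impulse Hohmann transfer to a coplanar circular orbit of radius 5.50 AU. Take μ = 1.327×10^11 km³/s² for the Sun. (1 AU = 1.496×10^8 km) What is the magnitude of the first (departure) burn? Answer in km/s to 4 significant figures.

Δv₁ = 6.705 km/s

In km: r₁ = 1.38 × 1.496×10^8 = 2.06448×10^8 km; r₂ = 5.50 × 1.496×10^8 = 8.228×10^8 km.
Semi-major axis of the transfer orbit: a_t = (2.06448×10^8 + 8.228×10^8)/2 = 5.14624×10^8 km.
Circular speed at r = 2.06448×10^8 km: v_c = √(μ/r) = 25.353 km/s.
Transfer-orbit speed at the same r (vis-viva, a = a_t): v_t = √[μ(2/r − 1/a_t)] = 32.058 km/s.
Δv₁ = |v_t − v_c| = |32.058 − 25.353| = 6.705 km/s.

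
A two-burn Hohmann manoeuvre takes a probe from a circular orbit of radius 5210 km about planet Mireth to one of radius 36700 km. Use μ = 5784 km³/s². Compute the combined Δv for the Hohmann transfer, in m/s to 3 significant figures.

Δv = 540 m/s

Transfer-ellipse semi-major axis a_t = (r₁ + r₂)/2 = (5210 + 36700)/2 = 20955 km.
At r₁ the circular-orbit speed is v₁ = √(μ/r₁) = 1.05365 km/s.
On the transfer ellipse at r₁, vis-viva gives v_p = √[μ(2/r₁ − 1/a_t)] = 1.39439 km/s.
First burn Δv₁ = |v_p − v₁| = 0.34074 km/s.
At r₂, v₂ = √(μ/r₂) = 0.39699 km/s.
Transfer-orbit speed at r₂: v_a = √[μ(2/r₂ − 1/a_t)] = 0.19795 km/s.
Second burn Δv₂ = |v₂ − v_a| = 0.19904 km/s.
Total Δv = Δv₁ + Δv₂ = 0.5398 km/s.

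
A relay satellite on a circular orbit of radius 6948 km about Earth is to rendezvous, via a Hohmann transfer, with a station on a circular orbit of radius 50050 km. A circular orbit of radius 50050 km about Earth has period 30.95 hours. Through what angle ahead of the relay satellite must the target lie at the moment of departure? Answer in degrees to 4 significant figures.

From Kepler's third law T² = 4π²r³/μ at r = 50050 km, T = 30.95 hours = 30.95 × 3600 s = 1.1142×10^5 s: μ = 4π²r³/T² = 3.98699×10^5 km³/s².
The Hohmann ellipse has a_t = (r₁ + r₂)/2 = 28499 km.
Transfer time t = π√(a_t³/μ) = 23937 s.
Target angular speed ω₂ = √(μ/r₂³) = 5.6392×10^-5 rad/s.
Angle swept by the target during transfer: ω₂·t = 1.3499 rad = 77.34°.
The relay satellite traverses 180° on the transfer ellipse, so the target must lead by 180° − 77.34° = 102.7°.

φ = 102.7°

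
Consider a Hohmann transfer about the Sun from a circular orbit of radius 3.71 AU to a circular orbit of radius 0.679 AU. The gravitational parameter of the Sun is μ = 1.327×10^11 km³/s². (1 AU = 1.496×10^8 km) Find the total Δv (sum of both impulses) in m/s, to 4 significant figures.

In km: r₁ = 3.71 × 1.496×10^8 = 5.55016×10^8 km; r₂ = 0.679 × 1.496×10^8 = 1.015784×10^8 km.
The Hohmann ellipse has a_t = (r₁ + r₂)/2 = 3.282972×10^8 km.
At r₁ the circular-orbit speed is v₁ = √(μ/r₁) = 15.463 km/s.
Transfer-orbit speed at r₁ (vis-viva): v_a = √[μ(2/r₁ − 1/a_t)] = 8.6010 km/s.
First burn Δv₁ = |v_a − v₁| = 6.862 km/s.
Circular speed at r₂: v₂ = √(μ/r₂) = 36.144 km/s.
Transfer-orbit speed at r₂: v_p = √[μ(2/r₂ − 1/a_t)] = 46.995 km/s.
Second burn Δv₂ = |v₂ − v_p| = 10.85 km/s.
Δv = Δv₁ + Δv₂ = 6.862 + 10.85 = 17.71 km/s.

Δv = 17710 m/s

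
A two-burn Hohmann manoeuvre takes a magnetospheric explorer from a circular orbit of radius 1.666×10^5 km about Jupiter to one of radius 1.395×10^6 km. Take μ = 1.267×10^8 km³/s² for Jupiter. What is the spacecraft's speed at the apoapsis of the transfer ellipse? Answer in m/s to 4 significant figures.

v = 4402 m/s

Semi-major axis of the transfer orbit: a_t = (1.666×10^5 + 1.395×10^6)/2 = 7.808×10^5 km.
At apoapsis, r = 1.395×10^6 km.
Applying v² = μ(2/r − 1/a_t): v = 4.402 km/s.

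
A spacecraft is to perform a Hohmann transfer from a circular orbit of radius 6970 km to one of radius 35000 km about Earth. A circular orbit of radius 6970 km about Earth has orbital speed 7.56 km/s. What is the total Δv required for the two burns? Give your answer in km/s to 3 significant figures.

Δv = 3.63 km/s

From the circular-orbit relation v² = μ/r at r = 6970 km: μ = v²r = (7.56)² × 6970 = 3.98361×10^5 km³/s².
The Hohmann ellipse has a_t = (r₁ + r₂)/2 = 20985 km.
At r₁ the circular-orbit speed is v₁ = √(μ/r₁) = 7.5600 km/s.
On the transfer ellipse at r₁, v² = μ(2/r − 1/a) gives v_p = √[μ(2/r₁ − 1/a_t)] = 9.7634 km/s.
First burn Δv₁ = |v_p − v₁| = 2.2034 km/s.
Circular speed at r₂: v₂ = √(μ/r₂) = 3.3737 km/s.
Transfer-orbit speed at r₂: v_a = √[μ(2/r₂ − 1/a_t)] = 1.9443 km/s.
Second burn Δv₂ = |v₂ − v_a| = 1.4294 km/s.
Total Δv = Δv₁ + Δv₂ = 3.633 km/s.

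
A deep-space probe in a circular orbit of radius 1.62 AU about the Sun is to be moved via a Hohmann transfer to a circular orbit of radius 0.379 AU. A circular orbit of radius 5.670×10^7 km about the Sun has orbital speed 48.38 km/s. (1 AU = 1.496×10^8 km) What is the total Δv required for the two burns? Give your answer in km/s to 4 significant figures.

From the circular-orbit relation v² = μ/r at r = 5.670×10^7 km: μ = v²r = (48.38)² × 5.670×10^7 = 1.32713×10^11 km³/s².
In km: r₁ = 1.62 × 1.496×10^8 = 2.42352×10^8 km; r₂ = 0.379 × 1.496×10^8 = 5.66984×10^7 km.
The Hohmann ellipse has a_t = (r₁ + r₂)/2 = 1.495252×10^8 km.
At r₁ the circular-orbit speed is v₁ = √(μ/r₁) = 23.401 km/s.
On the transfer ellipse at r₁, vis-viva gives v_a = √[μ(2/r₁ − 1/a_t)] = 14.410 km/s.
First burn Δv₁ = |v_a − v₁| = 8.991 km/s.
At r₂, v₂ = √(μ/r₂) = 48.38 km/s.
Transfer-orbit speed at r₂: v_p = √[μ(2/r₂ − 1/a_t)] = 61.59 km/s.
Second burn Δv₂ = |v₂ − v_p| = 13.21 km/s.
Total Δv = Δv₁ + Δv₂ = 22.20 km/s.

Δv = 22.20 km/s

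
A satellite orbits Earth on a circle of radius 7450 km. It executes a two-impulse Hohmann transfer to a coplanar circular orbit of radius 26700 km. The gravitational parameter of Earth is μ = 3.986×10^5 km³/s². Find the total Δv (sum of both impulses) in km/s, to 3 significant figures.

Semi-major axis of the transfer orbit: a_t = (7450 + 26700)/2 = 17075 km.
At r₁ the circular-orbit speed is v₁ = √(μ/r₁) = 7.315 km/s.
Transfer-orbit speed at r₁ (v² = μ(2/r − 1/a)): v_p = √[μ(2/r₁ − 1/a_t)] = 9.147 km/s.
First burn Δv₁ = |v_p − v₁| = 1.832 km/s.
At r₂, v₂ = √(μ/r₂) = 3.864 km/s.
Transfer-orbit speed at r₂: v_a = √[μ(2/r₂ − 1/a_t)] = 2.552 km/s.
Second burn Δv₂ = |v₂ − v_a| = 1.312 km/s.
Total Δv = Δv₁ + Δv₂ = 3.144 km/s.

Δv = 3.14 km/s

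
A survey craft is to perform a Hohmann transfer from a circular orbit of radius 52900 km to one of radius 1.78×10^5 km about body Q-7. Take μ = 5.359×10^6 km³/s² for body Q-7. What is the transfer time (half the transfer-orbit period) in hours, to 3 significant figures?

t = 14.8 hours

Transfer-ellipse semi-major axis a_t = (r₁ + r₂)/2 = (52900 + 1.780×10^5)/2 = 1.1545×10^5 km.
By Kepler's third law the transfer-orbit period is T = 2π√(a_t³/μ), so t = T/2 = 53240 s.
Converting: 53240 s ÷ 3600 s/hour = 14.8 hours.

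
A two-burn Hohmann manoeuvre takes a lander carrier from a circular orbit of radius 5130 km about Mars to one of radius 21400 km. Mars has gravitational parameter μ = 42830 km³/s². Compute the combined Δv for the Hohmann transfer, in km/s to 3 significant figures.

Δv = 1.32 km/s

Transfer-ellipse semi-major axis a_t = (r₁ + r₂)/2 = (5130 + 21400)/2 = 13265 km.
At r₁ the circular-orbit speed is v₁ = √(μ/r₁) = 2.88945 km/s.
Transfer-orbit speed at r₁ (vis-viva): v_p = √[μ(2/r₁ − 1/a_t)] = 3.67002 km/s.
First burn Δv₁ = |v_p − v₁| = 0.780570 km/s.
At r₂, v₂ = √(μ/r₂) = 1.414709 km/s.
Transfer-orbit speed at r₂: v_a = √[μ(2/r₂ − 1/a_t)] = 0.8797762 km/s.
Second burn Δv₂ = |v₂ − v_a| = 0.534933 km/s.
Δv = Δv₁ + Δv₂ = 0.780570 + 0.534933 = 1.316 km/s.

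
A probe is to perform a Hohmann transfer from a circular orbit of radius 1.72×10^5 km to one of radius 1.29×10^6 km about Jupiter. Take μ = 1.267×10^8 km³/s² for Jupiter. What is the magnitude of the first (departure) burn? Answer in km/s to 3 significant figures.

Δv₁ = 8.91 km/s

Semi-major axis of the transfer orbit: a_t = (1.720×10^5 + 1.290×10^6)/2 = 7.310×10^5 km.
On the circular orbit at r = 1.720×10^5 km, v_c = √(μ/r) = 27.141 km/s.
Vis-viva on the transfer ellipse at r = 1.720×10^5 km gives v_t = √[μ(2/r − 1/a_t)] = 36.055 km/s.
Δv₁ = |v_t − v_c| = |36.055 − 27.141| = 8.914 km/s.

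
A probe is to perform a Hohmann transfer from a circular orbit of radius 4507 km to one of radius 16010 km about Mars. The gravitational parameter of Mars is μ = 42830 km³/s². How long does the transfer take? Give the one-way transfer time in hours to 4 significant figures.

t = 4.381 hours

Semi-major axis of the transfer orbit: a_t = (4507 + 16010)/2 = 10258.5 km.
Half the transfer-orbit period gives t = π√(a_t³/μ) = 15770 s.
Converting: 15770 s ÷ 3600 s/hour = 4.381 hours.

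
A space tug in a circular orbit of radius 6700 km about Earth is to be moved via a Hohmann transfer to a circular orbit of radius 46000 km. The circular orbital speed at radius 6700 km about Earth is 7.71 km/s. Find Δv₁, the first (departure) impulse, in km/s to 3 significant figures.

Δv₁ = 2.48 km/s

From the circular-orbit relation v² = μ/r at r = 6700 km: μ = v²r = (7.71)² × 6700 = 3.98275×10^5 km³/s².
The Hohmann ellipse has a_t = (r₁ + r₂)/2 = 26350 km.
Circular speed at r = 6700 km: v_c = √(μ/r) = 7.7100 km/s.
Vis-viva on the transfer ellipse at r = 6700 km gives v_t = √[μ(2/r − 1/a_t)] = 10.187 km/s.
Δv₁ = |v_t − v_c| = |10.187 − 7.7100| = 2.477 km/s.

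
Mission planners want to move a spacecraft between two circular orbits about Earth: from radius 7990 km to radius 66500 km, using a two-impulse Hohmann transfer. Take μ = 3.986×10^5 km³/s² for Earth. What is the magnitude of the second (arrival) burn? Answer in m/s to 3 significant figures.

Semi-major axis of the transfer orbit: a_t = (7990 + 66500)/2 = 37245 km.
Circular speed at r = 66500 km: v_c = √(μ/r) = 2.448 km/s.
Vis-viva on the transfer ellipse at r = 66500 km gives v_t = √[μ(2/r − 1/a_t)] = 1.134 km/s.
Δv₂ = |v_t − v_c| = |1.134 − 2.448| = 1.314 km/s.

Δv₂ = 1310 m/s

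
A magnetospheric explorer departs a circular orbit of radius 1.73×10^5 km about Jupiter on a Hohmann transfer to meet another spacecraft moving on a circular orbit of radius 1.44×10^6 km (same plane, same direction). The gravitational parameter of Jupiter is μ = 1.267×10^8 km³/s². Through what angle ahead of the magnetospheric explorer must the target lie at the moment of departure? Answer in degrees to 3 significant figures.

φ = 105°

Semi-major axis of the transfer orbit: a_t = (1.730×10^5 + 1.440×10^6)/2 = 8.065×10^5 km.
Transfer time t = π√(a_t³/μ) = 2.0215×10^5 s.
The target's mean motion on its circular orbit is ω₂ = √(μ/r₂³) = 6.5140×10^-6 rad/s.
Angle swept by the target during transfer: ω₂·t = 1.3168 rad = 75.45°.
Arrival is 180° from departure on the ellipse, so φ = 180° − 75.45° = 105°.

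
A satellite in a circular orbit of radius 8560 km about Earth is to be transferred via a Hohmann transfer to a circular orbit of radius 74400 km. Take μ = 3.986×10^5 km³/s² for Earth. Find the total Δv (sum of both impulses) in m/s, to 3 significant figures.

Δv = 3580 m/s

Semi-major axis of the transfer orbit: a_t = (8560 + 74400)/2 = 41480 km.
At r₁ the circular-orbit speed is v₁ = √(μ/r₁) = 6.824 km/s.
Transfer-orbit speed at r₁ (vis-viva): v_p = √[μ(2/r₁ − 1/a_t)] = 9.139 km/s.
First burn Δv₁ = |v_p − v₁| = 2.315 km/s.
Circular speed at r₂: v₂ = √(μ/r₂) = 2.3146 km/s.
Transfer-orbit speed at r₂: v_a = √[μ(2/r₂ − 1/a_t)] = 1.0515 km/s.
Second burn Δv₂ = |v₂ − v_a| = 1.263 km/s.
Total Δv = Δv₁ + Δv₂ = 3.578 km/s.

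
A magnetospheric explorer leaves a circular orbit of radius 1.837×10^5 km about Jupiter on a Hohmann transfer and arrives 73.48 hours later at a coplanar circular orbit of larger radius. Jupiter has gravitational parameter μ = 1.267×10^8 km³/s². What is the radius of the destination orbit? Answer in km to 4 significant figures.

r₂ = 1.746×10^6 km

Transfer time t = 73.48 hours = 2.64528×10^5 s, and t = π√(a_t³/μ).
So a_t = (μ t²/π²)^(1/3) = (1.267×10^8 × (2.64528×10^5)² / π²)^(1/3) = 9.6488×10^5 km.
Since a_t = (r₁ + r₂)/2, r₂ = 2a_t − r₁ = 2×9.6488×10^5 − 1.837×10^5 = 1.74606×10^6 km.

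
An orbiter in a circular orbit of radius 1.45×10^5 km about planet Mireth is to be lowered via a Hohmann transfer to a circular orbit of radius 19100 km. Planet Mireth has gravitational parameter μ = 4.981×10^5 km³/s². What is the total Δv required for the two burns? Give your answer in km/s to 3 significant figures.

Δv = 2.64 km/s

Semi-major axis of the transfer orbit: a_t = (1.450×10^5 + 19100)/2 = 82050 km.
At r₁ the circular-orbit speed is v₁ = √(μ/r₁) = 1.8534 km/s.
On the transfer ellipse at r₁, vis-viva equation gives v_a = √[μ(2/r₁ − 1/a_t)] = 0.89423 km/s.
First burn Δv₁ = |v_a − v₁| = 0.9592 km/s.
At r₂, v₂ = √(μ/r₂) = 5.107 km/s.
Transfer-orbit speed at r₂: v_p = √[μ(2/r₂ − 1/a_t)] = 6.789 km/s.
Second burn Δv₂ = |v₂ − v_p| = 1.682 km/s.
Δv = Δv₁ + Δv₂ = 0.9592 + 1.682 = 2.641 km/s.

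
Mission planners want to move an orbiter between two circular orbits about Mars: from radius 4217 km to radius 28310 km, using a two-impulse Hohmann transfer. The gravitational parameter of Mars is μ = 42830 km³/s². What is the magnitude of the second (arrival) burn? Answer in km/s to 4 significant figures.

Δv₂ = 0.6037 km/s

The Hohmann ellipse has a_t = (r₁ + r₂)/2 = 16263.5 km.
Circular speed at r = 28310 km: v_c = √(μ/r) = 1.230 km/s.
Vis-viva on the transfer ellipse at r = 28310 km gives v_t = √[μ(2/r − 1/a_t)] = 0.6263 km/s.
Δv₂ = |v_t − v_c| = |0.6263 − 1.230| = 0.6037 km/s.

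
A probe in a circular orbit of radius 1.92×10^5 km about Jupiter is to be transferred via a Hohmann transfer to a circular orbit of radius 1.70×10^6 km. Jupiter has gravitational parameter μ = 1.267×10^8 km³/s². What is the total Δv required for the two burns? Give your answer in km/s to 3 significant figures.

Δv = 13.5 km/s

Semi-major axis of the transfer orbit: a_t = (1.920×10^5 + 1.700×10^6)/2 = 9.460×10^5 km.
Circular speed at r₁: v₁ = √(μ/r₁) = √(1.267×10^8/1.920×10^5) = 25.688 km/s.
On the transfer ellipse at r₁, vis-viva gives v_p = √[μ(2/r₁ − 1/a_t)] = 34.436 km/s.
First burn Δv₁ = |v_p − v₁| = 8.748 km/s.
At r₂, v₂ = √(μ/r₂) = 8.633 km/s.
Transfer-orbit speed at r₂: v_a = √[μ(2/r₂ − 1/a_t)] = 3.889 km/s.
Second burn Δv₂ = |v₂ − v_a| = 4.744 km/s.
Δv = Δv₁ + Δv₂ = 8.748 + 4.744 = 13.49 km/s.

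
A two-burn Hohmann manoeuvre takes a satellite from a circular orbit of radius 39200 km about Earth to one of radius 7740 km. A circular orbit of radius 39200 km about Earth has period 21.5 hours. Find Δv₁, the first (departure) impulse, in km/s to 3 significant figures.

From Kepler's third law T² = 4π²r³/μ at r = 39200 km, T = 21.5 hours = 21.5 × 3600 s = 77400 s: μ = 4π²r³/T² = 3.96950×10^5 km³/s².
Semi-major axis of the transfer orbit: a_t = (39200 + 7740)/2 = 23470 km.
On the circular orbit at r = 39200 km, v_c = √(μ/r) = 3.182 km/s.
Vis-viva on the transfer ellipse at r = 39200 km gives v_t = √[μ(2/r − 1/a_t)] = 1.827 km/s.
Δv₁ = |v_t − v_c| = |1.827 − 3.182| = 1.355 km/s.

Δv₁ = 1.35 km/s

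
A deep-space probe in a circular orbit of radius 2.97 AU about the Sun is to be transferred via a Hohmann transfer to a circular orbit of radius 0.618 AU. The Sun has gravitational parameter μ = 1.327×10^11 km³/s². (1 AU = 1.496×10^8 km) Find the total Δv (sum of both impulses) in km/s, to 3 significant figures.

Δv = 18.0 km/s

In km: r₁ = 2.97 × 1.496×10^8 = 4.44312×10^8 km; r₂ = 0.618 × 1.496×10^8 = 9.24528×10^7 km.
Transfer-ellipse semi-major axis a_t = (r₁ + r₂)/2 = (4.44312×10^8 + 9.24528×10^7)/2 = 2.683824×10^8 km.
At r₁ the circular-orbit speed is v₁ = √(μ/r₁) = 17.282 km/s.
On the transfer ellipse at r₁, vis-viva equation gives v_a = √[μ(2/r₁ − 1/a_t)] = 10.143 km/s.
First burn Δv₁ = |v_a − v₁| = 7.139 km/s.
Circular speed at r₂: v₂ = √(μ/r₂) = 37.89 km/s.
Transfer-orbit speed at r₂: v_p = √[μ(2/r₂ − 1/a_t)] = 48.75 km/s.
Second burn Δv₂ = |v₂ − v_p| = 10.86 km/s.
Total Δv = Δv₁ + Δv₂ = 18.00 km/s.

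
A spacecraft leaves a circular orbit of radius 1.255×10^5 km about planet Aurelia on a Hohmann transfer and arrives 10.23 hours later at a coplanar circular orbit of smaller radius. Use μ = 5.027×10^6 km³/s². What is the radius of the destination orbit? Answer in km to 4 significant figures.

r₂ = 51300 km

Transfer time t = 10.23 hours = 36828 s, and t = π√(a_t³/μ).
So a_t = (μ t²/π²)^(1/3) = (5.027×10^6 × (36828)² / π²)^(1/3) = 88401 km.
Since a_t = (r₁ + r₂)/2, r₂ = 2a_t − r₁ = 2×88401 − 1.255×10^5 = 51302 km.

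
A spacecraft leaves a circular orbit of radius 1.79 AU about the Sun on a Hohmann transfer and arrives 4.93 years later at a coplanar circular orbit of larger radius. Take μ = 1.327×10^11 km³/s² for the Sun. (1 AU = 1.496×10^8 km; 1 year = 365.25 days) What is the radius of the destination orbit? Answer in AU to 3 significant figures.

In km: r₁ = 1.79 × 1.496×10^8 = 2.67784×10^8 km.
Transfer time t = 4.93 years × 365.25 × 86400 s = 1.55578968×10^8 s, and t = π√(a_t³/μ).
So a_t = (μ t²/π²)^(1/3) = (1.327×10^11 × (1.55578968×10^8)² / π²)^(1/3) = 6.8785×10^8 km.
Since a_t = (r₁ + r₂)/2, r₂ = 2a_t − r₁ = 2×6.8785×10^8 − 2.67784×10^8 = 1.107916×10^9 km.
In AU: r₂ = 1.107916×10^9 / 1.496×10^8 = 7.41 AU.

r₂ = 7.41 AU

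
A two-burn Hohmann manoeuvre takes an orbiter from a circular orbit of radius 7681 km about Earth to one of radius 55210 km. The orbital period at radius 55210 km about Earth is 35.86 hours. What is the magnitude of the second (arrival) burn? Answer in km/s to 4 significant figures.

Δv₂ = 1.359 km/s

From Kepler's third law T² = 4π²r³/μ at r = 55210 km, T = 35.86 hours = 35.86 × 3600 s = 1.29096×10^5 s: μ = 4π²r³/T² = 3.98646×10^5 km³/s².
The Hohmann ellipse has a_t = (r₁ + r₂)/2 = 31445.5 km.
Circular speed at r = 55210 km: v_c = √(μ/r) = 2.687 km/s.
Transfer-orbit speed at the same r (vis-viva, a = a_t): v_t = √[μ(2/r − 1/a_t)] = 1.328 km/s.
Δv₂ = |v_t − v_c| = |1.328 − 2.687| = 1.359 km/s.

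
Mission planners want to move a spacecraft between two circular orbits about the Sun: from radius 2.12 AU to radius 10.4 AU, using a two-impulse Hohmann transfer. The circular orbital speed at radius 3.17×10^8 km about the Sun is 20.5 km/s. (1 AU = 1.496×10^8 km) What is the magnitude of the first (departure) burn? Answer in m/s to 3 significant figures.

From the circular-orbit relation v² = μ/r at r = 3.17×10^8 km: μ = v²r = (20.5)² × 3.17×10^8 = 1.33219×10^11 km³/s².
In km: r₁ = 2.12 × 1.496×10^8 = 3.17152×10^8 km; r₂ = 10.4 × 1.496×10^8 = 1.55584×10^9 km.
Transfer-ellipse semi-major axis a_t = (r₁ + r₂)/2 = (3.17152×10^8 + 1.55584×10^9)/2 = 9.36496×10^8 km.
On the circular orbit at r = 3.17152×10^8 km, v_c = √(μ/r) = 20.495 km/s.
Vis-viva on the transfer ellipse at r = 3.17152×10^8 km gives v_t = √[μ(2/r − 1/a_t)] = 26.417 km/s.
Δv₁ = |v_t − v_c| = |26.417 − 20.495| = 5.922 km/s.

Δv₁ = 5920 m/s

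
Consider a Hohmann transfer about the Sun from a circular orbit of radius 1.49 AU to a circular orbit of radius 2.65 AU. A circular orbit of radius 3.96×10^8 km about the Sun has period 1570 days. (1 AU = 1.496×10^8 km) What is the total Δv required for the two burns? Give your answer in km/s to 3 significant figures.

Δv = 5.99 km/s

From Kepler's third law T² = 4π²r³/μ at r = 3.96×10^8 km, T = 1570 days = 1570 × 86400 s = 1.35648×10^8 s: μ = 4π²r³/T² = 1.33235×10^11 km³/s².
In km: r₁ = 1.49 × 1.496×10^8 = 2.22904×10^8 km; r₂ = 2.65 × 1.496×10^8 = 3.9644×10^8 km.
Transfer-ellipse semi-major axis a_t = (r₁ + r₂)/2 = (2.22904×10^8 + 3.9644×10^8)/2 = 3.09672×10^8 km.
Circular speed at r₁: v₁ = √(μ/r₁) = √(1.33235×10^11/2.22904×10^8) = 24.448 km/s.
Transfer-orbit speed at r₁ (vis-viva equation): v_p = √[μ(2/r₁ − 1/a_t)] = 27.662 km/s.
First burn Δv₁ = |v_p − v₁| = 3.214 km/s.
Circular speed at r₂: v₂ = √(μ/r₂) = 18.3325 km/s.
Transfer-orbit speed at r₂: v_a = √[μ(2/r₂ − 1/a_t)] = 15.5535 km/s.
Second burn Δv₂ = |v₂ − v_a| = 2.779 km/s.
Δv = Δv₁ + Δv₂ = 3.214 + 2.779 = 5.993 km/s.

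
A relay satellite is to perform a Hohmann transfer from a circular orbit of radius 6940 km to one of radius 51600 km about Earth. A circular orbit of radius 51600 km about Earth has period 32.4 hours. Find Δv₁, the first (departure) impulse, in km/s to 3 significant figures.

Δv₁ = 2.48 km/s

From Kepler's third law T² = 4π²r³/μ at r = 51600 km, T = 32.4 hours = 32.4 × 3600 s = 1.1664×10^5 s: μ = 4π²r³/T² = 3.98670×10^5 km³/s².
Semi-major axis of the transfer orbit: a_t = (6940 + 51600)/2 = 29270 km.
On the circular orbit at r = 6940 km, v_c = √(μ/r) = 7.5793 km/s.
Vis-viva on the transfer ellipse at r = 6940 km gives v_t = √[μ(2/r − 1/a_t)] = 10.063 km/s.
Δv₁ = |v_t − v_c| = |10.063 − 7.5793| = 2.484 km/s.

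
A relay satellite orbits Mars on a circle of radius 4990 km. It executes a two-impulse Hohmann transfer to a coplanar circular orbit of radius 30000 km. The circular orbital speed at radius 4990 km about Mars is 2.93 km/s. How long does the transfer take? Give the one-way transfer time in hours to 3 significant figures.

t = 9.76 hours

From the circular-orbit relation v² = μ/r at r = 4990 km: μ = v²r = (2.93)² × 4990 = 42838.7 km³/s².
Semi-major axis of the transfer orbit: a_t = (4990 + 30000)/2 = 17495 km.
Transfer time t = π√(a_t³/μ) = π√((17495)³ / 42838.7) = 35120 s.
Converting: 35120 s ÷ 3600 s/hour = 9.76 hours.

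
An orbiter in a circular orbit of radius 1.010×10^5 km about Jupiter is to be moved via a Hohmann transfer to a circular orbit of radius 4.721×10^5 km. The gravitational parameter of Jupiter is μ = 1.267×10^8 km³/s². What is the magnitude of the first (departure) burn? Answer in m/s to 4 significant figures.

Δv₁ = 10040 m/s

The Hohmann ellipse has a_t = (r₁ + r₂)/2 = 2.8655×10^5 km.
Circular speed at r = 1.010×10^5 km: v_c = √(μ/r) = 35.42 km/s.
Transfer-orbit speed at the same r (vis-viva, a = a_t): v_t = √[μ(2/r − 1/a_t)] = 45.46 km/s.
Δv₁ = |v_t − v_c| = |45.46 − 35.42| = 10.04 km/s.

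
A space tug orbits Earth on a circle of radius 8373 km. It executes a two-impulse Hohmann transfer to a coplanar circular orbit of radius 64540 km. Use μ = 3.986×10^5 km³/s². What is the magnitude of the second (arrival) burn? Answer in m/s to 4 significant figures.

Transfer-ellipse semi-major axis a_t = (r₁ + r₂)/2 = (8373 + 64540)/2 = 36456.5 km.
Circular speed at r = 64540 km: v_c = √(μ/r) = 2.485 km/s.
Transfer-orbit speed at the same r (vis-viva, a = a_t): v_t = √[μ(2/r − 1/a_t)] = 1.191 km/s.
Δv₂ = |v_t − v_c| = |1.191 − 2.485| = 1.294 km/s.

Δv₂ = 1294 m/s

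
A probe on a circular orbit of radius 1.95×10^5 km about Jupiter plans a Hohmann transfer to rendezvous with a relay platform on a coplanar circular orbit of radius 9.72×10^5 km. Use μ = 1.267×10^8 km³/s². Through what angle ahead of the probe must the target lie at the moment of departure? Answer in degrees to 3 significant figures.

Transfer-ellipse semi-major axis a_t = (r₁ + r₂)/2 = (1.950×10^5 + 9.720×10^5)/2 = 5.835×10^5 km.
Transfer time t = π√(a_t³/μ) = 1.2440×10^5 s.
Target angular speed ω₂ = √(μ/r₂³) = 1.1746×10^-5 rad/s.
Angle swept by the target during transfer: ω₂·t = 1.4612 rad = 83.72°.
The probe traverses 180° on the transfer ellipse, so the target must lead by 180° − 83.72° = 96.3°.

φ = 96.3°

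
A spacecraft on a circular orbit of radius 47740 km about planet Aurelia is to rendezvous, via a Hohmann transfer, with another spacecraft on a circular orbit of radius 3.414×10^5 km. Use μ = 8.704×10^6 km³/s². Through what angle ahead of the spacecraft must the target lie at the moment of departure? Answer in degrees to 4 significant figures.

φ = 102.6°

Transfer-ellipse semi-major axis a_t = (r₁ + r₂)/2 = (47740 + 3.414×10^5)/2 = 1.9457×10^5 km.
Transfer time t = π√(a_t³/μ) = 91390 s.
Target angular speed ω₂ = √(μ/r₂³) = 1.479×10^-5 rad/s.
Angle swept by the target during transfer: ω₂·t = 1.35166 rad = 77.44°.
The spacecraft traverses 180° on the transfer ellipse, so the target must lead by 180° − 77.44° = 102.6°.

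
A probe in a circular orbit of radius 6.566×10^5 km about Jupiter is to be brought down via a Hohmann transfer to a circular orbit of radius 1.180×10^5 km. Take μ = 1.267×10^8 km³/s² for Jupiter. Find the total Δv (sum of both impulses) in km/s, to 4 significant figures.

Transfer-ellipse semi-major axis a_t = (r₁ + r₂)/2 = (6.566×10^5 + 1.180×10^5)/2 = 3.873×10^5 km.
At r₁ the circular-orbit speed is v₁ = √(μ/r₁) = 13.8911 km/s.
On the transfer ellipse at r₁, vis-viva gives v_a = √[μ(2/r₁ − 1/a_t)] = 7.66752 km/s.
First burn Δv₁ = |v_a − v₁| = 6.224 km/s.
At r₂, v₂ = √(μ/r₂) = 32.768 km/s.
Transfer-orbit speed at r₂: v_p = √[μ(2/r₂ − 1/a_t)] = 42.665 km/s.
Second burn Δv₂ = |v₂ − v_p| = 9.897 km/s.
Δv = Δv₁ + Δv₂ = 6.224 + 9.897 = 16.12 km/s.

Δv = 16.12 km/s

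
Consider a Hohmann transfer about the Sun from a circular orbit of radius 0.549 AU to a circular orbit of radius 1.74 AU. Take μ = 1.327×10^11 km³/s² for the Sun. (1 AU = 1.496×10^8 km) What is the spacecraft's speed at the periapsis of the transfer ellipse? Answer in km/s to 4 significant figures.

v = 49.56 km/s

In km: r₁ = 0.549 × 1.496×10^8 = 8.21304×10^7 km; r₂ = 1.74 × 1.496×10^8 = 2.60304×10^8 km.
Semi-major axis of the transfer orbit: a_t = (8.21304×10^7 + 2.60304×10^8)/2 = 1.712172×10^8 km.
The periapsis of the transfer ellipse is at r = 8.21304×10^7 km.
Vis-viva: v = √[μ(2/r − 1/a_t)] = √[1.327×10^11 × (2/8.21304×10^7 − 1/1.712172×10^8)] = 49.56 km/s.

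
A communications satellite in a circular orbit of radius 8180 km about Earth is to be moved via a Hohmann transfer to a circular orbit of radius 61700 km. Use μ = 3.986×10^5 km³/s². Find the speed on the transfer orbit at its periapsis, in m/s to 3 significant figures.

The Hohmann ellipse has a_t = (r₁ + r₂)/2 = 34940 km.
At periapsis, r = 8180 km.
Applying v² = μ(2/r − 1/a_t): v = 9.276 km/s.

v = 9280 m/s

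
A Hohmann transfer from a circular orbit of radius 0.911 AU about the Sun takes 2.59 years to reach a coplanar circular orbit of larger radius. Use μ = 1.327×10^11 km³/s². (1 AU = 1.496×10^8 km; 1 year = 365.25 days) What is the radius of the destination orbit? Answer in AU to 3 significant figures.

In km: r₁ = 0.911 × 1.496×10^8 = 1.362856×10^8 km.
Transfer time t = 2.59 years × 365.25 × 86400 s = 8.1734184×10^7 s, and t = π√(a_t³/μ).
So a_t = (μ t²/π²)^(1/3) = (1.327×10^11 × (8.1734184×10^7)² / π²)^(1/3) = 4.4784×10^8 km.
Since a_t = (r₁ + r₂)/2, r₂ = 2a_t − r₁ = 2×4.4784×10^8 − 1.362856×10^8 = 7.593944×10^8 km.
In AU: r₂ = 7.593944×10^8 / 1.496×10^8 = 5.08 AU.

r₂ = 5.08 AU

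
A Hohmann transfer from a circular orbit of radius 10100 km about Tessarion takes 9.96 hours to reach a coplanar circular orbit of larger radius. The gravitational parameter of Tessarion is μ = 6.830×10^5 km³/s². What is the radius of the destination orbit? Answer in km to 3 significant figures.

r₂ = 79200 km

Transfer time t = 9.96 hours = 35856 s, and t = π√(a_t³/μ).
So a_t = (μ t²/π²)^(1/3) = (6.830×10^5 × (35856)² / π²)^(1/3) = 44642 km.
Since a_t = (r₁ + r₂)/2, r₂ = 2a_t − r₁ = 2×44642 − 10100 = 79184 km.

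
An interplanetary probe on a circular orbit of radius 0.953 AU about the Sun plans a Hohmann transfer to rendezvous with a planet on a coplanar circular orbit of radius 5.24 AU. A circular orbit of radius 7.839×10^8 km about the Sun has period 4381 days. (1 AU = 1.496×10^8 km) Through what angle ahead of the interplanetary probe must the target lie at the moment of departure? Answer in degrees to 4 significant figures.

φ = 98.23°

From Kepler's third law T² = 4π²r³/μ at r = 7.839×10^8 km, T = 4381 days = 4381 × 86400 s = 3.785184×10^8 s: μ = 4π²r³/T² = 1.32730×10^11 km³/s².
In km: r₁ = 0.953 × 1.496×10^8 = 1.425688×10^8 km; r₂ = 5.24 × 1.496×10^8 = 7.83904×10^8 km.
Transfer-ellipse semi-major axis a_t = (r₁ + r₂)/2 = (1.425688×10^8 + 7.83904×10^8)/2 = 4.632364×10^8 km.
The half-period of the transfer ellipse is t = π√(a_t³/μ) = 8.597×10^7 s.
The target's mean motion on its circular orbit is ω₂ = √(μ/r₂³) = 1.660×10^-8 rad/s.
Angle swept by the target during transfer: ω₂·t = 1.4271 rad = 81.77°.
Arrival is 180° from departure on the ellipse, so φ = 180° − 81.77° = 98.23°.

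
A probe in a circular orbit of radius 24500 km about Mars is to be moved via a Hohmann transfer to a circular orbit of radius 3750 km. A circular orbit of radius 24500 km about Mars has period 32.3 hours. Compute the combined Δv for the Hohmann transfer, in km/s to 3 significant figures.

From Kepler's third law T² = 4π²r³/μ at r = 24500 km, T = 32.3 hours = 32.3 × 3600 s = 1.1628×10^5 s: μ = 4π²r³/T² = 42938.6 km³/s².
Transfer-ellipse semi-major axis a_t = (r₁ + r₂)/2 = (24500 + 3750)/2 = 14125 km.
At r₁ the circular-orbit speed is v₁ = √(μ/r₁) = 1.323857 km/s.
On the transfer ellipse at r₁, vis-viva gives v_a = √[μ(2/r₁ − 1/a_t)] = 0.6821224 km/s.
First burn Δv₁ = |v_a − v₁| = 0.64173 km/s.
At r₂, v₂ = √(μ/r₂) = 3.3838 km/s.
Transfer-orbit speed at r₂: v_p = √[μ(2/r₂ − 1/a_t)] = 4.4565 km/s.
Second burn Δv₂ = |v₂ − v_p| = 1.0727 km/s.
Total Δv = Δv₁ + Δv₂ = 1.714 km/s.

Δv = 1.71 km/s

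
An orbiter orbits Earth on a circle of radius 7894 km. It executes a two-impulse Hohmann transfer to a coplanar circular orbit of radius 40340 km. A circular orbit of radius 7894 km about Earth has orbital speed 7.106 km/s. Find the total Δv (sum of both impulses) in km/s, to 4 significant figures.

From the circular-orbit relation v² = μ/r at r = 7894 km: μ = v²r = (7.106)² × 7894 = 3.98609×10^5 km³/s².
The Hohmann ellipse has a_t = (r₁ + r₂)/2 = 24117 km.
At r₁ the circular-orbit speed is v₁ = √(μ/r₁) = 7.106 km/s.
On the transfer ellipse at r₁, vis-viva gives v_p = √[μ(2/r₁ − 1/a_t)] = 9.190 km/s.
First burn Δv₁ = |v_p − v₁| = 2.084 km/s.
Circular speed at r₂: v₂ = √(μ/r₂) = 3.143 km/s.
Transfer-orbit speed at r₂: v_a = √[μ(2/r₂ − 1/a_t)] = 1.798 km/s.
Second burn Δv₂ = |v₂ − v_a| = 1.345 km/s.
Total Δv = Δv₁ + Δv₂ = 3.429 km/s.

Δv = 3.429 km/s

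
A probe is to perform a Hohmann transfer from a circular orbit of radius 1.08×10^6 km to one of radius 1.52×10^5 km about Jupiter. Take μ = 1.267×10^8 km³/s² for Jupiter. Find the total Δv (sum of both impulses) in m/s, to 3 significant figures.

Transfer-ellipse semi-major axis a_t = (r₁ + r₂)/2 = (1.080×10^6 + 1.520×10^5)/2 = 6.160×10^5 km.
Circular speed at r₁: v₁ = √(μ/r₁) = √(1.267×10^8/1.080×10^6) = 10.831 km/s.
Transfer-orbit speed at r₁ (vis-viva): v_a = √[μ(2/r₁ − 1/a_t)] = 5.3803 km/s.
First burn Δv₁ = |v_a − v₁| = 5.451 km/s.
At r₂, v₂ = √(μ/r₂) = 28.8713 km/s.
Transfer-orbit speed at r₂: v_p = √[μ(2/r₂ − 1/a_t)] = 38.2286 km/s.
Second burn Δv₂ = |v₂ − v_p| = 9.357 km/s.
Δv = Δv₁ + Δv₂ = 5.451 + 9.357 = 14.81 km/s.

Δv = 14800 m/s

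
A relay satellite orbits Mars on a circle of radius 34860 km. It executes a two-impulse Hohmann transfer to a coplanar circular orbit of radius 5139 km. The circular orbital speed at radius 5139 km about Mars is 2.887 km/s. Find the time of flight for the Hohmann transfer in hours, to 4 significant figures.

t = 11.93 hours

From the circular-orbit relation v² = μ/r at r = 5139 km: μ = v²r = (2.887)² × 5139 = 42832.4 km³/s².
Transfer-ellipse semi-major axis a_t = (r₁ + r₂)/2 = (34860 + 5139)/2 = 19999.5 km.
Half the transfer-orbit period gives t = π√(a_t³/μ) = 42933 s.
Converting: 42933 s ÷ 3600 s/hour = 11.93 hours.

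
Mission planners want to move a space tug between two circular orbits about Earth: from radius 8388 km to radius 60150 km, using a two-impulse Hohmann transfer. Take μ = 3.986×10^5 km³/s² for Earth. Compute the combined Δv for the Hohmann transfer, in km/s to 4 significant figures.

Δv = 3.540 km/s

Semi-major axis of the transfer orbit: a_t = (8388 + 60150)/2 = 34269 km.
At r₁ the circular-orbit speed is v₁ = √(μ/r₁) = 6.8935 km/s.
Transfer-orbit speed at r₁ (v² = μ(2/r − 1/a)): v_p = √[μ(2/r₁ − 1/a_t)] = 9.1329 km/s.
First burn Δv₁ = |v_p − v₁| = 2.239 km/s.
At r₂, v₂ = √(μ/r₂) = 2.5743 km/s.
Transfer-orbit speed at r₂: v_a = √[μ(2/r₂ − 1/a_t)] = 1.2736 km/s.
Second burn Δv₂ = |v₂ − v_a| = 1.301 km/s.
Total Δv = Δv₁ + Δv₂ = 3.540 km/s.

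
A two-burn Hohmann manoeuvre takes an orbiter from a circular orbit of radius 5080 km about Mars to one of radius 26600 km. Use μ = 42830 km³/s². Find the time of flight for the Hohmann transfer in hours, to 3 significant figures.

Semi-major axis of the transfer orbit: a_t = (5080 + 26600)/2 = 15840 km.
Half the transfer-orbit period gives t = π√(a_t³/μ) = 30260 s.
Converting: 30260 s ÷ 3600 s/hour = 8.41 hours.

t = 8.41 hours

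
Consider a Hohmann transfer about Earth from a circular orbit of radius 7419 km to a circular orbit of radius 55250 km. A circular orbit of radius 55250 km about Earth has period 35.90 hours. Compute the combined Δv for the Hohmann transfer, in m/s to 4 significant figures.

From Kepler's third law T² = 4π²r³/μ at r = 55250 km, T = 35.90 hours = 35.90 × 3600 s = 1.2924×10^5 s: μ = 4π²r³/T² = 3.98623×10^5 km³/s².
Transfer-ellipse semi-major axis a_t = (r₁ + r₂)/2 = (7419 + 55250)/2 = 31334.5 km.
At r₁ the circular-orbit speed is v₁ = √(μ/r₁) = 7.330 km/s.
Transfer-orbit speed at r₁ (vis-viva equation): v_p = √[μ(2/r₁ − 1/a_t)] = 9.733 km/s.
First burn Δv₁ = |v_p − v₁| = 2.403 km/s.
Circular speed at r₂: v₂ = √(μ/r₂) = 2.686 km/s.
Transfer-orbit speed at r₂: v_a = √[μ(2/r₂ − 1/a_t)] = 1.307 km/s.
Second burn Δv₂ = |v₂ − v_a| = 1.379 km/s.
Total Δv = Δv₁ + Δv₂ = 3.782 km/s.

Δv = 3782 m/s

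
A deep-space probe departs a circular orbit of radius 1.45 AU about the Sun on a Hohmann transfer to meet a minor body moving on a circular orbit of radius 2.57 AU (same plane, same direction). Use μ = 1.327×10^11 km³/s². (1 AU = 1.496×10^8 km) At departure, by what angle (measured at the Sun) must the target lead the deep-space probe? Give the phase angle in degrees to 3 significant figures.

In km: r₁ = 1.45 × 1.496×10^8 = 2.1692×10^8 km; r₂ = 2.57 × 1.496×10^8 = 3.84472×10^8 km.
Semi-major axis of the transfer orbit: a_t = (2.1692×10^8 + 3.84472×10^8)/2 = 3.00696×10^8 km.
The half-period of the transfer ellipse is t = π√(a_t³/μ) = 4.497×10^7 s.
Target angular speed ω₂ = √(μ/r₂³) = 4.832×10^-8 rad/s.
Angle swept by the target during transfer: ω₂·t = 2.173 rad = 124.5°.
Arrival is 180° from departure on the ellipse, so φ = 180° − 124.5° = 55.5°.

φ = 55.5°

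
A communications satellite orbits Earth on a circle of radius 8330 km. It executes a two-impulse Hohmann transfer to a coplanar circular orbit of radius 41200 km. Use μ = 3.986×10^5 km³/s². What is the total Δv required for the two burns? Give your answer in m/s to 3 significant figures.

Semi-major axis of the transfer orbit: a_t = (8330 + 41200)/2 = 24765 km.
At r₁ the circular-orbit speed is v₁ = √(μ/r₁) = 6.917 km/s.
Transfer-orbit speed at r₁ (v² = μ(2/r − 1/a)): v_p = √[μ(2/r₁ − 1/a_t)] = 8.922 km/s.
First burn Δv₁ = |v_p − v₁| = 2.005 km/s.
Circular speed at r₂: v₂ = √(μ/r₂) = 3.110 km/s.
Transfer-orbit speed at r₂: v_a = √[μ(2/r₂ − 1/a_t)] = 1.804 km/s.
Second burn Δv₂ = |v₂ − v_a| = 1.306 km/s.
Δv = Δv₁ + Δv₂ = 2.005 + 1.306 = 3.311 km/s.

Δv = 3310 m/s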